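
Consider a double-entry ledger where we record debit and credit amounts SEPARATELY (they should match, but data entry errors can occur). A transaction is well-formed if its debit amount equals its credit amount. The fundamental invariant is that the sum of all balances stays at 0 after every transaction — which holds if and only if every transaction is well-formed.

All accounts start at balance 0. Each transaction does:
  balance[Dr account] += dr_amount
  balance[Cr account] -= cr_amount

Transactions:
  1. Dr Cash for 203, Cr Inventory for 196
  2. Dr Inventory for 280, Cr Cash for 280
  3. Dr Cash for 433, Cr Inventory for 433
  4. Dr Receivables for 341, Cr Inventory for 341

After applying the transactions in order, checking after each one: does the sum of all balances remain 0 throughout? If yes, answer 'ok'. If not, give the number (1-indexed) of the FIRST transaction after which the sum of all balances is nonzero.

Answer: 1

Derivation:
After txn 1: dr=203 cr=196 sum_balances=7
After txn 2: dr=280 cr=280 sum_balances=7
After txn 3: dr=433 cr=433 sum_balances=7
After txn 4: dr=341 cr=341 sum_balances=7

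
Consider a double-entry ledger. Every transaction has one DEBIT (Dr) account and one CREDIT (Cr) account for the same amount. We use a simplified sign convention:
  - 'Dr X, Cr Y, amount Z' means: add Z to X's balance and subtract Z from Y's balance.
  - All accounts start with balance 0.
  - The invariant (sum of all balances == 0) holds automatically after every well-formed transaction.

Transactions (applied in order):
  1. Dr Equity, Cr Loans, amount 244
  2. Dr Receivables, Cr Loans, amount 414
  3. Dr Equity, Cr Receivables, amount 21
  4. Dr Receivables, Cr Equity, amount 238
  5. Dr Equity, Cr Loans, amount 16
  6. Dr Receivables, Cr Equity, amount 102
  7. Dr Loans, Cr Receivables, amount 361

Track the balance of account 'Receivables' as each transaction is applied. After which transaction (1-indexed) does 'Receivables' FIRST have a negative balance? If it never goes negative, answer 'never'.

Answer: never

Derivation:
After txn 1: Receivables=0
After txn 2: Receivables=414
After txn 3: Receivables=393
After txn 4: Receivables=631
After txn 5: Receivables=631
After txn 6: Receivables=733
After txn 7: Receivables=372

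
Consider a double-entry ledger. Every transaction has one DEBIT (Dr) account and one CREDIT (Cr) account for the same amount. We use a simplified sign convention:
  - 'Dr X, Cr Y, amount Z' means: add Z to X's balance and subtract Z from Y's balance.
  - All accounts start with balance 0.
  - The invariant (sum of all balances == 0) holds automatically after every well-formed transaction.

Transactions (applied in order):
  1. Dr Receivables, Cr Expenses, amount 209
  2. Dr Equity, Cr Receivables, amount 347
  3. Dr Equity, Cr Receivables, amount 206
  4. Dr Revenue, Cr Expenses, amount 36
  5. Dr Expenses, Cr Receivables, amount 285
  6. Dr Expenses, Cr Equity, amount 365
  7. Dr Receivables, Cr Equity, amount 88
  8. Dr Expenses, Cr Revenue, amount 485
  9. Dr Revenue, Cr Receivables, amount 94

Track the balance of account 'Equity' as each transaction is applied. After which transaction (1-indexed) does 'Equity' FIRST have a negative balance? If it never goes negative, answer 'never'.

Answer: never

Derivation:
After txn 1: Equity=0
After txn 2: Equity=347
After txn 3: Equity=553
After txn 4: Equity=553
After txn 5: Equity=553
After txn 6: Equity=188
After txn 7: Equity=100
After txn 8: Equity=100
After txn 9: Equity=100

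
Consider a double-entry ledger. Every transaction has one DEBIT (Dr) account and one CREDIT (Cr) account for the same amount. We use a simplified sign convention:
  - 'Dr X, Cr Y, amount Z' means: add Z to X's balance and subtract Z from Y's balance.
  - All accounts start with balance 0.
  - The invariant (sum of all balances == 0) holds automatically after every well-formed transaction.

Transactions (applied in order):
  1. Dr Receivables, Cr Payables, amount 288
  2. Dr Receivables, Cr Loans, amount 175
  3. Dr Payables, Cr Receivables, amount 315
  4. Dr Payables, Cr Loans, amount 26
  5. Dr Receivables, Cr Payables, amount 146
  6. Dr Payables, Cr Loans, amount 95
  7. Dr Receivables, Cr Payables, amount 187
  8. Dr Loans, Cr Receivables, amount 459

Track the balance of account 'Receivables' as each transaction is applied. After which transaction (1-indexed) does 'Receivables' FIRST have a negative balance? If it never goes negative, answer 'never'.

Answer: never

Derivation:
After txn 1: Receivables=288
After txn 2: Receivables=463
After txn 3: Receivables=148
After txn 4: Receivables=148
After txn 5: Receivables=294
After txn 6: Receivables=294
After txn 7: Receivables=481
After txn 8: Receivables=22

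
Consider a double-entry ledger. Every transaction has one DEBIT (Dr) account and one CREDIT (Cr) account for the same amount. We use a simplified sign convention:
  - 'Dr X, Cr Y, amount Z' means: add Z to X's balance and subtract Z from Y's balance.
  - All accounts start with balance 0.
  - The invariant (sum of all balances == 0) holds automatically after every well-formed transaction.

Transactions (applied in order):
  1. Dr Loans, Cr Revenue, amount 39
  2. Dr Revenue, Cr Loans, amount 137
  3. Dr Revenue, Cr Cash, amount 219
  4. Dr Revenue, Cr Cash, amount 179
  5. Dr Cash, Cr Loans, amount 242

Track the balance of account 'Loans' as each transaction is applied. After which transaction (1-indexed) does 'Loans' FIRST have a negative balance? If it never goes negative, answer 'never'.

Answer: 2

Derivation:
After txn 1: Loans=39
After txn 2: Loans=-98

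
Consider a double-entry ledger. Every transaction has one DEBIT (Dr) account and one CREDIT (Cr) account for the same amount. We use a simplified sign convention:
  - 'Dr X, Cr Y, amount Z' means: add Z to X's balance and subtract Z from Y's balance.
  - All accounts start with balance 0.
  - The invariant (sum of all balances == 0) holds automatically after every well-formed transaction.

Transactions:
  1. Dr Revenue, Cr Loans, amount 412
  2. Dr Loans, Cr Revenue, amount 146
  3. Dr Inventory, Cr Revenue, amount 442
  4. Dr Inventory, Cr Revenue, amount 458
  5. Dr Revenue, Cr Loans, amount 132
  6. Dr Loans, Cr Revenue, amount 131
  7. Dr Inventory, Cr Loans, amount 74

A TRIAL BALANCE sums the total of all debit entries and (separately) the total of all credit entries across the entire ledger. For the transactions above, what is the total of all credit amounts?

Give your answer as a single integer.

Txn 1: credit+=412
Txn 2: credit+=146
Txn 3: credit+=442
Txn 4: credit+=458
Txn 5: credit+=132
Txn 6: credit+=131
Txn 7: credit+=74
Total credits = 1795

Answer: 1795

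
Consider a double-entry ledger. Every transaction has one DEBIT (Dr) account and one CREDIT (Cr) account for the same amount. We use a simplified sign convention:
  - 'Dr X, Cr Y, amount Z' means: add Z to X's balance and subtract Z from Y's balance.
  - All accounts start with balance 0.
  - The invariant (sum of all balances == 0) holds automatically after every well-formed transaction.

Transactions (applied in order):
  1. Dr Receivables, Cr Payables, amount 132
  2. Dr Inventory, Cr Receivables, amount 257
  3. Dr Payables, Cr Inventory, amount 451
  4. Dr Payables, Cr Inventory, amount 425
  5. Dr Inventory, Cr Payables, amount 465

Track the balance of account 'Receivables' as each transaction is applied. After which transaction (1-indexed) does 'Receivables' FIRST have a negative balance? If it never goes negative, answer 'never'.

After txn 1: Receivables=132
After txn 2: Receivables=-125

Answer: 2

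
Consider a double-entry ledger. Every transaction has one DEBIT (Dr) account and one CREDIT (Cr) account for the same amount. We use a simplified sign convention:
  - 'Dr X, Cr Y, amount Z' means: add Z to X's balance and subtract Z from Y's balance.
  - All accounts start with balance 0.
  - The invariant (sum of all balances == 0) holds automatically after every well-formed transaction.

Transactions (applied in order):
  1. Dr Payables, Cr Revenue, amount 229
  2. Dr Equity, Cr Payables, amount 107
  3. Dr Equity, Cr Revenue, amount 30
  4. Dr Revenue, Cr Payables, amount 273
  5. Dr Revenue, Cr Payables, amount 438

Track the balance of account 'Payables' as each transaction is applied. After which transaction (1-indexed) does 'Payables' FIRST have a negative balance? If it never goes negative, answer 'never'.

Answer: 4

Derivation:
After txn 1: Payables=229
After txn 2: Payables=122
After txn 3: Payables=122
After txn 4: Payables=-151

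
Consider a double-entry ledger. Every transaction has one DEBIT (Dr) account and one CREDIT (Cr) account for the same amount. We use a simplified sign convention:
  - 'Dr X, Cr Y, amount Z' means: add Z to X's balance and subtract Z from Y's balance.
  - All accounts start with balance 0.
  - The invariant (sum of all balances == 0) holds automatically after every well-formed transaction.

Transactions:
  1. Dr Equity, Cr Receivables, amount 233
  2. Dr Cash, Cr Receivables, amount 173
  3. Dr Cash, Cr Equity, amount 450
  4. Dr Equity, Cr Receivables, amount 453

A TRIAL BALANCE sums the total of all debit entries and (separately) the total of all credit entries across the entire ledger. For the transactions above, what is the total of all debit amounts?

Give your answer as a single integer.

Answer: 1309

Derivation:
Txn 1: debit+=233
Txn 2: debit+=173
Txn 3: debit+=450
Txn 4: debit+=453
Total debits = 1309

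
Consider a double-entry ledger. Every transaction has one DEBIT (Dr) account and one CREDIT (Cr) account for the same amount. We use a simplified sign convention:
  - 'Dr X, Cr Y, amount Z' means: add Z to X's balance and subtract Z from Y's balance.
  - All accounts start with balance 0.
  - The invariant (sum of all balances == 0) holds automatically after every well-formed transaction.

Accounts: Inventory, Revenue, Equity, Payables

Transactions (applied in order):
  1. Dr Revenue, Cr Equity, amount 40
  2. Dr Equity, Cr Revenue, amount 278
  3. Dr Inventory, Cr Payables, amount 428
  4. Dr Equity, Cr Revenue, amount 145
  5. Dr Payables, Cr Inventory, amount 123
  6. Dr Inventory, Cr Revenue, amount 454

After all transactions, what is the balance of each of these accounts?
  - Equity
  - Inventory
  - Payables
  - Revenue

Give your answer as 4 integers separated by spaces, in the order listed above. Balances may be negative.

After txn 1 (Dr Revenue, Cr Equity, amount 40): Equity=-40 Revenue=40
After txn 2 (Dr Equity, Cr Revenue, amount 278): Equity=238 Revenue=-238
After txn 3 (Dr Inventory, Cr Payables, amount 428): Equity=238 Inventory=428 Payables=-428 Revenue=-238
After txn 4 (Dr Equity, Cr Revenue, amount 145): Equity=383 Inventory=428 Payables=-428 Revenue=-383
After txn 5 (Dr Payables, Cr Inventory, amount 123): Equity=383 Inventory=305 Payables=-305 Revenue=-383
After txn 6 (Dr Inventory, Cr Revenue, amount 454): Equity=383 Inventory=759 Payables=-305 Revenue=-837

Answer: 383 759 -305 -837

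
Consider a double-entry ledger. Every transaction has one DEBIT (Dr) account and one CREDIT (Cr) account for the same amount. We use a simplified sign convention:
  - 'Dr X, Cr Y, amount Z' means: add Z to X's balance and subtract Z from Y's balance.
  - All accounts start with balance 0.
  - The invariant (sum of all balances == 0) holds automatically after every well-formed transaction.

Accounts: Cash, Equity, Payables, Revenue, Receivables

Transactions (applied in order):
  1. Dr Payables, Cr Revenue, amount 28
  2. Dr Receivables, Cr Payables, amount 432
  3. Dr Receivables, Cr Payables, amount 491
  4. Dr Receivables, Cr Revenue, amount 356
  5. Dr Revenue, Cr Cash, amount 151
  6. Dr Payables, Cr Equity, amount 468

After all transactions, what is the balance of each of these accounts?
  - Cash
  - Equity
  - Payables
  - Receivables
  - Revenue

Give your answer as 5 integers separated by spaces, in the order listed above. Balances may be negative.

After txn 1 (Dr Payables, Cr Revenue, amount 28): Payables=28 Revenue=-28
After txn 2 (Dr Receivables, Cr Payables, amount 432): Payables=-404 Receivables=432 Revenue=-28
After txn 3 (Dr Receivables, Cr Payables, amount 491): Payables=-895 Receivables=923 Revenue=-28
After txn 4 (Dr Receivables, Cr Revenue, amount 356): Payables=-895 Receivables=1279 Revenue=-384
After txn 5 (Dr Revenue, Cr Cash, amount 151): Cash=-151 Payables=-895 Receivables=1279 Revenue=-233
After txn 6 (Dr Payables, Cr Equity, amount 468): Cash=-151 Equity=-468 Payables=-427 Receivables=1279 Revenue=-233

Answer: -151 -468 -427 1279 -233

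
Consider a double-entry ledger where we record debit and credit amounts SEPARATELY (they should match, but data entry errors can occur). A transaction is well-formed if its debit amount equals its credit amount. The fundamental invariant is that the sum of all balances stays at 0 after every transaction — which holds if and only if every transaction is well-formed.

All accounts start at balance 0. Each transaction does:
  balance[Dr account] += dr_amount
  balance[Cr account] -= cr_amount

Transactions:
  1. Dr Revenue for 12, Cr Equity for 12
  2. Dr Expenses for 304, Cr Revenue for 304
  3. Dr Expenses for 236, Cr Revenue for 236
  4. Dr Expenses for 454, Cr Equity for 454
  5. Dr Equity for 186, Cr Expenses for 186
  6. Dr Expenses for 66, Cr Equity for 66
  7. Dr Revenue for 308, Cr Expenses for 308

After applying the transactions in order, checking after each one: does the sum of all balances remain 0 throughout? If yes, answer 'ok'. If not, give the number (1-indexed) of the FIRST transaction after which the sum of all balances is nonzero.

Answer: ok

Derivation:
After txn 1: dr=12 cr=12 sum_balances=0
After txn 2: dr=304 cr=304 sum_balances=0
After txn 3: dr=236 cr=236 sum_balances=0
After txn 4: dr=454 cr=454 sum_balances=0
After txn 5: dr=186 cr=186 sum_balances=0
After txn 6: dr=66 cr=66 sum_balances=0
After txn 7: dr=308 cr=308 sum_balances=0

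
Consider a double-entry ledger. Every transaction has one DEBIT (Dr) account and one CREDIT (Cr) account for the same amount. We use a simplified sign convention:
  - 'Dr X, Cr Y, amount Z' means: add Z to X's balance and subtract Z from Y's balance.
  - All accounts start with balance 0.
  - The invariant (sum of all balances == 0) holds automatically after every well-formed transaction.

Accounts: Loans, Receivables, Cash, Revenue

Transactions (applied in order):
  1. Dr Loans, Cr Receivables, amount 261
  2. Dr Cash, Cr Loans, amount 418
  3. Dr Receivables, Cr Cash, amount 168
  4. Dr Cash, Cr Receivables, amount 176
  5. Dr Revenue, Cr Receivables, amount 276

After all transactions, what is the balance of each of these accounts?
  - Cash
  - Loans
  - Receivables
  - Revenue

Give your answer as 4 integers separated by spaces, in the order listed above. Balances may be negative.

After txn 1 (Dr Loans, Cr Receivables, amount 261): Loans=261 Receivables=-261
After txn 2 (Dr Cash, Cr Loans, amount 418): Cash=418 Loans=-157 Receivables=-261
After txn 3 (Dr Receivables, Cr Cash, amount 168): Cash=250 Loans=-157 Receivables=-93
After txn 4 (Dr Cash, Cr Receivables, amount 176): Cash=426 Loans=-157 Receivables=-269
After txn 5 (Dr Revenue, Cr Receivables, amount 276): Cash=426 Loans=-157 Receivables=-545 Revenue=276

Answer: 426 -157 -545 276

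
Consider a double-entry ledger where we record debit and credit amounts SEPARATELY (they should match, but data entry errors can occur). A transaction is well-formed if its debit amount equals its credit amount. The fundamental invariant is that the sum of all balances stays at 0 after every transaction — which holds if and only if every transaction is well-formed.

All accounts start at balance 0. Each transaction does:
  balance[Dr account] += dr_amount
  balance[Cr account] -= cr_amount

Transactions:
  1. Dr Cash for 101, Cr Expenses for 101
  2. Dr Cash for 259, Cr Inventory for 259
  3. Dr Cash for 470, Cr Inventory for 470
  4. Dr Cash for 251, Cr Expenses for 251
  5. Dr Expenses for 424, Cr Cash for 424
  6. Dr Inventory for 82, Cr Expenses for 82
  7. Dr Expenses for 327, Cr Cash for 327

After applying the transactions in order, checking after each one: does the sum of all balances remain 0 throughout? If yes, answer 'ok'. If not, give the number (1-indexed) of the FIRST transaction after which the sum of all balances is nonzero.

After txn 1: dr=101 cr=101 sum_balances=0
After txn 2: dr=259 cr=259 sum_balances=0
After txn 3: dr=470 cr=470 sum_balances=0
After txn 4: dr=251 cr=251 sum_balances=0
After txn 5: dr=424 cr=424 sum_balances=0
After txn 6: dr=82 cr=82 sum_balances=0
After txn 7: dr=327 cr=327 sum_balances=0

Answer: ok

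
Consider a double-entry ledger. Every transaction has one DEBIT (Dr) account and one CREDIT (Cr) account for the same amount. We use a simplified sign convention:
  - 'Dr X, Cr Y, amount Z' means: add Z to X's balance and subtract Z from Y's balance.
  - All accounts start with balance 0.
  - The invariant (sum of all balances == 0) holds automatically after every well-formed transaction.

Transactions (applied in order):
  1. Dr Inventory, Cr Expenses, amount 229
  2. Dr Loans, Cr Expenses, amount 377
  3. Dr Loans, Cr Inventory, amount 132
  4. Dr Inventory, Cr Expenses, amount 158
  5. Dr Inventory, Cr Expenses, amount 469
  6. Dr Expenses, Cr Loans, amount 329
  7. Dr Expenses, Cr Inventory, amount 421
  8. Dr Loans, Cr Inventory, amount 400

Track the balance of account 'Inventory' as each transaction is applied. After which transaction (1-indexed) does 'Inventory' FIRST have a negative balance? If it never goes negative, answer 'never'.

After txn 1: Inventory=229
After txn 2: Inventory=229
After txn 3: Inventory=97
After txn 4: Inventory=255
After txn 5: Inventory=724
After txn 6: Inventory=724
After txn 7: Inventory=303
After txn 8: Inventory=-97

Answer: 8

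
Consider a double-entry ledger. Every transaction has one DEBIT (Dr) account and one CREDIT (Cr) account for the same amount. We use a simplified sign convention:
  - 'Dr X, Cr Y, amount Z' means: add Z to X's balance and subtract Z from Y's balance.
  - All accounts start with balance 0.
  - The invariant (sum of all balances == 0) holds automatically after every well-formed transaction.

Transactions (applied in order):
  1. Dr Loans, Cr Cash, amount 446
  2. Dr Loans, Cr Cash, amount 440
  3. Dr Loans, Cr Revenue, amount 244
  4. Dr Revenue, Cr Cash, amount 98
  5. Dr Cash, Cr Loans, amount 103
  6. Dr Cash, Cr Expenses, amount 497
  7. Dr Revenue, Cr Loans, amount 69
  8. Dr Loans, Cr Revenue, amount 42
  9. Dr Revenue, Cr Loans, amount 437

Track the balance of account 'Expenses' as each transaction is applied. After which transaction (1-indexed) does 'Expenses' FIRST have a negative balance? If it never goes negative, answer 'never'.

Answer: 6

Derivation:
After txn 1: Expenses=0
After txn 2: Expenses=0
After txn 3: Expenses=0
After txn 4: Expenses=0
After txn 5: Expenses=0
After txn 6: Expenses=-497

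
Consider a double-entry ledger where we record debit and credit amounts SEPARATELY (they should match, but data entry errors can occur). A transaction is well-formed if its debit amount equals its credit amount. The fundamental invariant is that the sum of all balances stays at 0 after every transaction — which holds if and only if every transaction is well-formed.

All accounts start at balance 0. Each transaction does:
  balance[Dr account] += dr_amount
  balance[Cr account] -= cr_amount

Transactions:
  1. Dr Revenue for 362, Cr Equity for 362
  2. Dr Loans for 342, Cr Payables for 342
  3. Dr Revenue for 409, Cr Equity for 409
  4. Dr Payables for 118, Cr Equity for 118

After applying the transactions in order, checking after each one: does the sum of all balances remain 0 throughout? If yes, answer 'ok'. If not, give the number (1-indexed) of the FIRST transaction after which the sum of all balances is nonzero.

After txn 1: dr=362 cr=362 sum_balances=0
After txn 2: dr=342 cr=342 sum_balances=0
After txn 3: dr=409 cr=409 sum_balances=0
After txn 4: dr=118 cr=118 sum_balances=0

Answer: ok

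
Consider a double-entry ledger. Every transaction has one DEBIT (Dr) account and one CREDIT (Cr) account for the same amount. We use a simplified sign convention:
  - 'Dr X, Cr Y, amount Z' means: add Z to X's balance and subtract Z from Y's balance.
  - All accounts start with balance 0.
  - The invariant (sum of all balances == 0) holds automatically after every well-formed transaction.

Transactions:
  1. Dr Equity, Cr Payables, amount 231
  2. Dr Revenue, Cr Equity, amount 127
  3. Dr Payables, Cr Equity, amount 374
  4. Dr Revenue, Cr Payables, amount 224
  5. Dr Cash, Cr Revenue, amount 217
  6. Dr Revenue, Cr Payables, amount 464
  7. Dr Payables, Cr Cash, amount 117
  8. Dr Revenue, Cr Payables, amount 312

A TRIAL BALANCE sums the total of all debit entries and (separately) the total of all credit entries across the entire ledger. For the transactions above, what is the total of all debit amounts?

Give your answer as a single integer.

Txn 1: debit+=231
Txn 2: debit+=127
Txn 3: debit+=374
Txn 4: debit+=224
Txn 5: debit+=217
Txn 6: debit+=464
Txn 7: debit+=117
Txn 8: debit+=312
Total debits = 2066

Answer: 2066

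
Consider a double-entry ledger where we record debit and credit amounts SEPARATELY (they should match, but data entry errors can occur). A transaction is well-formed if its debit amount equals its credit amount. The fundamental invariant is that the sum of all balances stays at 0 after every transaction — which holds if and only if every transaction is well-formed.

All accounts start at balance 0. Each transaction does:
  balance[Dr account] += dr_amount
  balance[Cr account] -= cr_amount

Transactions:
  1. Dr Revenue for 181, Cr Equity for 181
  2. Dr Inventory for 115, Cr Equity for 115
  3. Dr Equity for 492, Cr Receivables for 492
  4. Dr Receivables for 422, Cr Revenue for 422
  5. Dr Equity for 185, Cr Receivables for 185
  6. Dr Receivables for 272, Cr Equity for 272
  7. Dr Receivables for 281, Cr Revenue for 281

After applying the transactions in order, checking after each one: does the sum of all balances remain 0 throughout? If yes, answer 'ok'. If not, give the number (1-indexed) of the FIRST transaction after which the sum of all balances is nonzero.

After txn 1: dr=181 cr=181 sum_balances=0
After txn 2: dr=115 cr=115 sum_balances=0
After txn 3: dr=492 cr=492 sum_balances=0
After txn 4: dr=422 cr=422 sum_balances=0
After txn 5: dr=185 cr=185 sum_balances=0
After txn 6: dr=272 cr=272 sum_balances=0
After txn 7: dr=281 cr=281 sum_balances=0

Answer: ok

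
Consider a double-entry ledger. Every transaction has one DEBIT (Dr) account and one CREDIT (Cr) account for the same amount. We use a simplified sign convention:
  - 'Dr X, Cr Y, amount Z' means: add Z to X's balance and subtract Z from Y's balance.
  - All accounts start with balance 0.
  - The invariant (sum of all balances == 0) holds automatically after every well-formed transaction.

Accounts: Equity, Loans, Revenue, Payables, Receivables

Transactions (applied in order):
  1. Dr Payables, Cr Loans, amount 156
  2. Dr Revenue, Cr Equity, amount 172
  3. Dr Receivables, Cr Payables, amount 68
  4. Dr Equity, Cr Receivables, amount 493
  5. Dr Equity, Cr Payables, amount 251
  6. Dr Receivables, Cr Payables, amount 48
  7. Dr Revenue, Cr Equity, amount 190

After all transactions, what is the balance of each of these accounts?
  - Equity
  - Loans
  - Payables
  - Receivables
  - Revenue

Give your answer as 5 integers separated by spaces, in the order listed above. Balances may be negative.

After txn 1 (Dr Payables, Cr Loans, amount 156): Loans=-156 Payables=156
After txn 2 (Dr Revenue, Cr Equity, amount 172): Equity=-172 Loans=-156 Payables=156 Revenue=172
After txn 3 (Dr Receivables, Cr Payables, amount 68): Equity=-172 Loans=-156 Payables=88 Receivables=68 Revenue=172
After txn 4 (Dr Equity, Cr Receivables, amount 493): Equity=321 Loans=-156 Payables=88 Receivables=-425 Revenue=172
After txn 5 (Dr Equity, Cr Payables, amount 251): Equity=572 Loans=-156 Payables=-163 Receivables=-425 Revenue=172
After txn 6 (Dr Receivables, Cr Payables, amount 48): Equity=572 Loans=-156 Payables=-211 Receivables=-377 Revenue=172
After txn 7 (Dr Revenue, Cr Equity, amount 190): Equity=382 Loans=-156 Payables=-211 Receivables=-377 Revenue=362

Answer: 382 -156 -211 -377 362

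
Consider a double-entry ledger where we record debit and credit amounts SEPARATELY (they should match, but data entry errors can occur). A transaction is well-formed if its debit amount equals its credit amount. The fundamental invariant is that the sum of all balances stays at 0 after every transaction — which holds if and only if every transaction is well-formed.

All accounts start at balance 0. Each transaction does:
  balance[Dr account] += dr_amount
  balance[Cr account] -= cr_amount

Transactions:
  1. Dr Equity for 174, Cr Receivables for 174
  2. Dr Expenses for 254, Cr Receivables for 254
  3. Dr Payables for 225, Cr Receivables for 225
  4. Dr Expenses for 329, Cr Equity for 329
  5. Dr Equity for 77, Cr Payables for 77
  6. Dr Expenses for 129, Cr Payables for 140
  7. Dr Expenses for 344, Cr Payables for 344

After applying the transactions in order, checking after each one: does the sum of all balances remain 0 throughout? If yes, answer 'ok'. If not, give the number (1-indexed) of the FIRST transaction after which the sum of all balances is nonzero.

After txn 1: dr=174 cr=174 sum_balances=0
After txn 2: dr=254 cr=254 sum_balances=0
After txn 3: dr=225 cr=225 sum_balances=0
After txn 4: dr=329 cr=329 sum_balances=0
After txn 5: dr=77 cr=77 sum_balances=0
After txn 6: dr=129 cr=140 sum_balances=-11
After txn 7: dr=344 cr=344 sum_balances=-11

Answer: 6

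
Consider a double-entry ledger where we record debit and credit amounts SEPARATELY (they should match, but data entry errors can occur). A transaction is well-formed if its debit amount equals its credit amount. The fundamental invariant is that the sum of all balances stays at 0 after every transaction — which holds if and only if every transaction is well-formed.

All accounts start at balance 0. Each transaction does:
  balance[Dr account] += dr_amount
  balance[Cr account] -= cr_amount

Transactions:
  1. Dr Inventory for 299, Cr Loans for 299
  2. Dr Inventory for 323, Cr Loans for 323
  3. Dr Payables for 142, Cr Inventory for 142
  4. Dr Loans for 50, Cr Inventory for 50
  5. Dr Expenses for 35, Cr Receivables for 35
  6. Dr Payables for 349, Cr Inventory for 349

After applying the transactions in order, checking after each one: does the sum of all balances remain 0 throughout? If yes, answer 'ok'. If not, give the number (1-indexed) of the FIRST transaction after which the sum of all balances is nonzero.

After txn 1: dr=299 cr=299 sum_balances=0
After txn 2: dr=323 cr=323 sum_balances=0
After txn 3: dr=142 cr=142 sum_balances=0
After txn 4: dr=50 cr=50 sum_balances=0
After txn 5: dr=35 cr=35 sum_balances=0
After txn 6: dr=349 cr=349 sum_balances=0

Answer: ok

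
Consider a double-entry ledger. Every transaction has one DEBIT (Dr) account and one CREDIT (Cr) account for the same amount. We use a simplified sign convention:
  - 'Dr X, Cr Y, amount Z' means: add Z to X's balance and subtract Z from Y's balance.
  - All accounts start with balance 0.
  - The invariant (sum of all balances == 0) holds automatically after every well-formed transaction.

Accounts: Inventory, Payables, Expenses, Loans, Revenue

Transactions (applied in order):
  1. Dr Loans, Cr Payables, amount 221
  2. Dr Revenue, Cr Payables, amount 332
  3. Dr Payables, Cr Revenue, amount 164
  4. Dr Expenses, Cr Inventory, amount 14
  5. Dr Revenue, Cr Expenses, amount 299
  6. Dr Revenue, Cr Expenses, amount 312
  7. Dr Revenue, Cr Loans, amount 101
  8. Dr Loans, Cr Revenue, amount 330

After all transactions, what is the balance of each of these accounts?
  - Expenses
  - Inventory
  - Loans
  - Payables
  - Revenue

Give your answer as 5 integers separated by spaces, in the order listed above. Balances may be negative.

After txn 1 (Dr Loans, Cr Payables, amount 221): Loans=221 Payables=-221
After txn 2 (Dr Revenue, Cr Payables, amount 332): Loans=221 Payables=-553 Revenue=332
After txn 3 (Dr Payables, Cr Revenue, amount 164): Loans=221 Payables=-389 Revenue=168
After txn 4 (Dr Expenses, Cr Inventory, amount 14): Expenses=14 Inventory=-14 Loans=221 Payables=-389 Revenue=168
After txn 5 (Dr Revenue, Cr Expenses, amount 299): Expenses=-285 Inventory=-14 Loans=221 Payables=-389 Revenue=467
After txn 6 (Dr Revenue, Cr Expenses, amount 312): Expenses=-597 Inventory=-14 Loans=221 Payables=-389 Revenue=779
After txn 7 (Dr Revenue, Cr Loans, amount 101): Expenses=-597 Inventory=-14 Loans=120 Payables=-389 Revenue=880
After txn 8 (Dr Loans, Cr Revenue, amount 330): Expenses=-597 Inventory=-14 Loans=450 Payables=-389 Revenue=550

Answer: -597 -14 450 -389 550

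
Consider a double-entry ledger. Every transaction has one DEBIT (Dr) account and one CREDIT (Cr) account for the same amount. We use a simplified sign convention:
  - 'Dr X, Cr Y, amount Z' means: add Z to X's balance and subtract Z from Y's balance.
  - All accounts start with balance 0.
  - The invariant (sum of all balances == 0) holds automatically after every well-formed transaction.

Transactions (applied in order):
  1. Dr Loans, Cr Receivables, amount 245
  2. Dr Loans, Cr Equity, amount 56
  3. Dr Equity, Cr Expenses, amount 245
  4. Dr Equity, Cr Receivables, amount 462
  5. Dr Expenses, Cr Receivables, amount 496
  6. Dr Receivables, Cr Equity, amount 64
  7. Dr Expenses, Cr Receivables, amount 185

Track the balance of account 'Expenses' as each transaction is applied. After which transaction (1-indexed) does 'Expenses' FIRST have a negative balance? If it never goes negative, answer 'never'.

Answer: 3

Derivation:
After txn 1: Expenses=0
After txn 2: Expenses=0
After txn 3: Expenses=-245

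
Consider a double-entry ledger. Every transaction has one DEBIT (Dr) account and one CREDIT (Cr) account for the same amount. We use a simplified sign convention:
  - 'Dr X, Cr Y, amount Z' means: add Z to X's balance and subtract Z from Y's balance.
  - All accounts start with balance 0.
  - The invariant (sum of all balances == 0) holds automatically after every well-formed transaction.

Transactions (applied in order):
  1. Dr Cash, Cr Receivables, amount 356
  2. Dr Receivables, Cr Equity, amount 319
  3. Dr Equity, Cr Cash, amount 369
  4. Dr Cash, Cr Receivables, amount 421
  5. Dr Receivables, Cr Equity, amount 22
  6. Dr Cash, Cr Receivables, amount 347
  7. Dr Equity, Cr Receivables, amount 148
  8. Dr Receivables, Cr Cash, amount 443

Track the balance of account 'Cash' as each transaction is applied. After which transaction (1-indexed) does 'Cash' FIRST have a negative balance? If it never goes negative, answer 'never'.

After txn 1: Cash=356
After txn 2: Cash=356
After txn 3: Cash=-13

Answer: 3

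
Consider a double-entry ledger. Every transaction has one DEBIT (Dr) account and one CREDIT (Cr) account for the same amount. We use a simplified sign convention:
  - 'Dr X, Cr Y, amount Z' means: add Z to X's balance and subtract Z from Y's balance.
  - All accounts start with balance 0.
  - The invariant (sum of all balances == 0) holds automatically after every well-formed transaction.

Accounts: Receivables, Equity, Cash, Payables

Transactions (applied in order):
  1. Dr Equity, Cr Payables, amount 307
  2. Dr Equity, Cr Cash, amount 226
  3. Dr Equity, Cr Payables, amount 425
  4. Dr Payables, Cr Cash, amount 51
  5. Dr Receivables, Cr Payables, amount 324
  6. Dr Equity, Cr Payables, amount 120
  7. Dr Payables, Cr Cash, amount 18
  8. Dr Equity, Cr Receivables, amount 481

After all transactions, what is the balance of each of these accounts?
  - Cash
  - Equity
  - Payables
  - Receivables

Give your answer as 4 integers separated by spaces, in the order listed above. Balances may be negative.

Answer: -295 1559 -1107 -157

Derivation:
After txn 1 (Dr Equity, Cr Payables, amount 307): Equity=307 Payables=-307
After txn 2 (Dr Equity, Cr Cash, amount 226): Cash=-226 Equity=533 Payables=-307
After txn 3 (Dr Equity, Cr Payables, amount 425): Cash=-226 Equity=958 Payables=-732
After txn 4 (Dr Payables, Cr Cash, amount 51): Cash=-277 Equity=958 Payables=-681
After txn 5 (Dr Receivables, Cr Payables, amount 324): Cash=-277 Equity=958 Payables=-1005 Receivables=324
After txn 6 (Dr Equity, Cr Payables, amount 120): Cash=-277 Equity=1078 Payables=-1125 Receivables=324
After txn 7 (Dr Payables, Cr Cash, amount 18): Cash=-295 Equity=1078 Payables=-1107 Receivables=324
After txn 8 (Dr Equity, Cr Receivables, amount 481): Cash=-295 Equity=1559 Payables=-1107 Receivables=-157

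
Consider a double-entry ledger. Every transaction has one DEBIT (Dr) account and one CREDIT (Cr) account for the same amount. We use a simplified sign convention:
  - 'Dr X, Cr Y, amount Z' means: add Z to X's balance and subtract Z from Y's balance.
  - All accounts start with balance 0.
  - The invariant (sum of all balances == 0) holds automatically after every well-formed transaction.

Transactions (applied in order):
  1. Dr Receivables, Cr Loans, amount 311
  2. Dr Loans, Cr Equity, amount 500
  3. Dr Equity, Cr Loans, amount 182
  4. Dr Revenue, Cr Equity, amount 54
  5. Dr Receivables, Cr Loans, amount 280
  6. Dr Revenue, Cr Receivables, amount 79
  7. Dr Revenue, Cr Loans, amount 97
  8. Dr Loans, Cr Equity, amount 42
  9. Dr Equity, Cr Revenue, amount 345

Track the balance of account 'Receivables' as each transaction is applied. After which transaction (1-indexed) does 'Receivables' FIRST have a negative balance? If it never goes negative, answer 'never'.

Answer: never

Derivation:
After txn 1: Receivables=311
After txn 2: Receivables=311
After txn 3: Receivables=311
After txn 4: Receivables=311
After txn 5: Receivables=591
After txn 6: Receivables=512
After txn 7: Receivables=512
After txn 8: Receivables=512
After txn 9: Receivables=512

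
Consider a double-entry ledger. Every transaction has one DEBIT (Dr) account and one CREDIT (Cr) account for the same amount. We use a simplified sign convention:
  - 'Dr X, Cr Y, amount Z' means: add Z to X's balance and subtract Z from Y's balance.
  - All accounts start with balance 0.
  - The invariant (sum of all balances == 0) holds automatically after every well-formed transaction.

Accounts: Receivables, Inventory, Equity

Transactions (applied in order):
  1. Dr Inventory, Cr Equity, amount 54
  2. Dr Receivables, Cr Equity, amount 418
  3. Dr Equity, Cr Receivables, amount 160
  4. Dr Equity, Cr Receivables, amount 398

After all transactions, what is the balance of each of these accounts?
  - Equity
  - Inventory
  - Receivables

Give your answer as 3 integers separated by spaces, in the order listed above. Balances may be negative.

After txn 1 (Dr Inventory, Cr Equity, amount 54): Equity=-54 Inventory=54
After txn 2 (Dr Receivables, Cr Equity, amount 418): Equity=-472 Inventory=54 Receivables=418
After txn 3 (Dr Equity, Cr Receivables, amount 160): Equity=-312 Inventory=54 Receivables=258
After txn 4 (Dr Equity, Cr Receivables, amount 398): Equity=86 Inventory=54 Receivables=-140

Answer: 86 54 -140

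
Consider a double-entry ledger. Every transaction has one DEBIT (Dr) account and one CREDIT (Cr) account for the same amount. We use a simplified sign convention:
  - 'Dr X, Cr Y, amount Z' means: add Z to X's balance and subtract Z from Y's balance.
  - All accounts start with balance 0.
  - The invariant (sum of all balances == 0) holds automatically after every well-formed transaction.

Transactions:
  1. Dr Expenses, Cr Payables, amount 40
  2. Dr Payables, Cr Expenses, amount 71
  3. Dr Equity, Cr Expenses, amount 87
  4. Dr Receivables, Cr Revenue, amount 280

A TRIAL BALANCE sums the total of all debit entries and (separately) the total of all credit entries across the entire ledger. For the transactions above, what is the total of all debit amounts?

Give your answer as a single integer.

Answer: 478

Derivation:
Txn 1: debit+=40
Txn 2: debit+=71
Txn 3: debit+=87
Txn 4: debit+=280
Total debits = 478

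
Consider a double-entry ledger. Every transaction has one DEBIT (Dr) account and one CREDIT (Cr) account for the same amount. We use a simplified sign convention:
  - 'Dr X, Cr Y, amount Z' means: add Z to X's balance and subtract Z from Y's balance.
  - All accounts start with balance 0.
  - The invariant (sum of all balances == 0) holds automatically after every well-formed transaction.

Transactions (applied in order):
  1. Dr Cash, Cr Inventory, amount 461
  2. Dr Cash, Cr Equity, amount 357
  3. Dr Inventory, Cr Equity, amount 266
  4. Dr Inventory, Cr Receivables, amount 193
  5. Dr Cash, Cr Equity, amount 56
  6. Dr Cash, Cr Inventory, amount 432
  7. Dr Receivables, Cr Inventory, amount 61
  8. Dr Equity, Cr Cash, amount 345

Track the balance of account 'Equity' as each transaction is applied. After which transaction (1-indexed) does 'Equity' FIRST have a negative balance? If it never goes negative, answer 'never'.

After txn 1: Equity=0
After txn 2: Equity=-357

Answer: 2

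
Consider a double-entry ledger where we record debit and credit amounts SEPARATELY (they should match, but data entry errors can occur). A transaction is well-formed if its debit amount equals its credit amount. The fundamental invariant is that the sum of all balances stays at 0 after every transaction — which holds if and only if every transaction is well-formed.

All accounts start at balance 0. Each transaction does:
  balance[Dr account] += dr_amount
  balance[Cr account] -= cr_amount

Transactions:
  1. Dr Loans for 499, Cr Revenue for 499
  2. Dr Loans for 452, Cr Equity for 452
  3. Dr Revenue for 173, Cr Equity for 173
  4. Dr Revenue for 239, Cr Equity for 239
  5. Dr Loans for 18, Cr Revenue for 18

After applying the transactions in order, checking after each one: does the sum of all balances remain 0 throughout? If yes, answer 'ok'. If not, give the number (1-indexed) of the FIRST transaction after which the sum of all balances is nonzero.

After txn 1: dr=499 cr=499 sum_balances=0
After txn 2: dr=452 cr=452 sum_balances=0
After txn 3: dr=173 cr=173 sum_balances=0
After txn 4: dr=239 cr=239 sum_balances=0
After txn 5: dr=18 cr=18 sum_balances=0

Answer: ok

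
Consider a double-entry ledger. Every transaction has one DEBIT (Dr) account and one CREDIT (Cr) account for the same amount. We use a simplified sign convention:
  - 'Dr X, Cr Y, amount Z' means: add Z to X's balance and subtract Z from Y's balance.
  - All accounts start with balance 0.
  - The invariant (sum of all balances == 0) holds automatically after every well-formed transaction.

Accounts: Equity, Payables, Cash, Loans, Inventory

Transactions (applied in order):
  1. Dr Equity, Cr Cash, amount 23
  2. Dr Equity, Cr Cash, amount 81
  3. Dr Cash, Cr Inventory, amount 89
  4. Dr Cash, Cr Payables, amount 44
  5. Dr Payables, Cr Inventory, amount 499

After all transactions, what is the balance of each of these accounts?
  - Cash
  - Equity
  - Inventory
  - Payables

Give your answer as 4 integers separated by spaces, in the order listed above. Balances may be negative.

After txn 1 (Dr Equity, Cr Cash, amount 23): Cash=-23 Equity=23
After txn 2 (Dr Equity, Cr Cash, amount 81): Cash=-104 Equity=104
After txn 3 (Dr Cash, Cr Inventory, amount 89): Cash=-15 Equity=104 Inventory=-89
After txn 4 (Dr Cash, Cr Payables, amount 44): Cash=29 Equity=104 Inventory=-89 Payables=-44
After txn 5 (Dr Payables, Cr Inventory, amount 499): Cash=29 Equity=104 Inventory=-588 Payables=455

Answer: 29 104 -588 455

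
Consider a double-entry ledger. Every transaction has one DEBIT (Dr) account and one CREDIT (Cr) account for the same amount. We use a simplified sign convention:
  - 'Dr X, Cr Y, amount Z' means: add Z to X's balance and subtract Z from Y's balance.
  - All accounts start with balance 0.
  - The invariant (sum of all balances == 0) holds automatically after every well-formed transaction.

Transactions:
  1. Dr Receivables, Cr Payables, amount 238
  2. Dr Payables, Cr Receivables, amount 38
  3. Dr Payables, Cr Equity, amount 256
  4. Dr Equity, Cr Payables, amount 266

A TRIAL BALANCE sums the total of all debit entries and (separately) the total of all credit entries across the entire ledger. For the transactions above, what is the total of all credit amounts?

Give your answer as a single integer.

Answer: 798

Derivation:
Txn 1: credit+=238
Txn 2: credit+=38
Txn 3: credit+=256
Txn 4: credit+=266
Total credits = 798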